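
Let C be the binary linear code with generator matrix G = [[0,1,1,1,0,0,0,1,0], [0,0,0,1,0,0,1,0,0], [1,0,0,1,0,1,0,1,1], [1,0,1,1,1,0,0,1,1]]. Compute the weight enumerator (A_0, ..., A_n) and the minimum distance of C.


Weight distribution: A_0 = 1, A_2 = 1, A_3 = 1, A_4 = 3, A_5 = 6, A_6 = 3, A_7 = 1. Minimum distance d = 2.

Enumerate all 2^4 = 16 messages m ∈ F_2^4.
For each, compute codeword c = mG in F_2^9, then tally its weight.
  m = 0000 → c = 000000000, weight = 0.
  m = 1000 → c = 011100010, weight = 4.
  m = 0100 → c = 000100100, weight = 2.
  m = 1100 → c = 011000110, weight = 4.
  m = 0010 → c = 100101011, weight = 5.
  m = 1010 → c = 111001001, weight = 5.
  m = 0110 → c = 100001111, weight = 5.
  m = 1110 → c = 111101101, weight = 7.
  m = 0001 → c = 101110011, weight = 6.
  m = 1001 → c = 110010001, weight = 4.
  m = 0101 → c = 101010111, weight = 6.
  m = 1101 → c = 110110101, weight = 6.
  m = 0011 → c = 001011000, weight = 3.
  m = 1011 → c = 010111010, weight = 5.
  m = 0111 → c = 001111100, weight = 5.
  m = 1111 → c = 010011110, weight = 5.
Tally weights:
  weight 0: 1 codewords.
  weight 2: 1 codewords.
  weight 3: 1 codewords.
  weight 4: 3 codewords.
  weight 5: 6 codewords.
  weight 6: 3 codewords.
  weight 7: 1 codewords.
Minimum distance d = smallest w > 0 with A_w > 0 = 2.
Sanity: Σ A_w = 16 = 2^4 = 16 ✓.


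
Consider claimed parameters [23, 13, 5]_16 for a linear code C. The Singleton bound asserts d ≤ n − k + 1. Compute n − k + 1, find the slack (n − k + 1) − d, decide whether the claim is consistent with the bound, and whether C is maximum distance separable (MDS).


Singleton RHS = n − k + 1 = 11, slack = 6, bound satisfied, not MDS.

Singleton bound: d ≤ n − k + 1.
Here n = 23, k = 13, so n − k + 1 = 11.
Given d = 5, check d ≤ 11: YES.
Slack = (n − k + 1) − d = 6.
The code is NOT MDS (slack = 6 > 0).
Description: the claimed parameters are [23, 13, 5]_16; such a code would be non-MDS.


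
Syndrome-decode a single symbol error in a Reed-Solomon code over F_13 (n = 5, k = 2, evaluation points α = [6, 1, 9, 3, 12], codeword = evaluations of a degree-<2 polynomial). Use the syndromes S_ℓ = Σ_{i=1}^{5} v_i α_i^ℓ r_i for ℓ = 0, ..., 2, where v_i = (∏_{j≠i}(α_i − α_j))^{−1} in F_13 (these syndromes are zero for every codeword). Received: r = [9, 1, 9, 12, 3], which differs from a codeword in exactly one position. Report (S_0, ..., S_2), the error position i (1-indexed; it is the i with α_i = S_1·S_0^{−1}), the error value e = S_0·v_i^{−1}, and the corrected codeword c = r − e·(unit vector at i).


S = (12, 4, 10), error at position 3, error magnitude e = 3, c = [9, 1, 6, 12, 3].

Step 1: column multipliers v_i = (∏_{j≠i}(α_i − α_j))^{−1} mod 13.
  i = 1 (α = 6): (6−1)(6−9)(6−3)(6−12) = 5·(−3)·3·(−6) = 270 ≡ 10, so v_1 = 10^{−1} = 4 (mod 13).
  i = 2 (α = 1): (1−6)(1−9)(1−3)(1−12) = (−5)·(−8)·(−2)·(−11) = 880 ≡ 9, so v_2 = 9^{−1} = 3 (mod 13).
  i = 3 (α = 9): (9−6)(9−1)(9−3)(9−12) = 3·8·6·(−3) = −432 ≡ 10, so v_3 = 10^{−1} = 4 (mod 13).
  i = 4 (α = 3): (3−6)(3−1)(3−9)(3−12) = (−3)·2·(−6)·(−9) = −324 ≡ 1, so v_4 = 1^{−1} = 1 (mod 13).
  i = 5 (α = 12): (12−6)(12−1)(12−9)(12−3) = 6·11·3·9 = 1782 ≡ 1, so v_5 = 1^{−1} = 1 (mod 13).
  v = [4, 3, 4, 1, 1].
Step 2: syndromes of r = [9, 1, 9, 12, 3] (all sums mod 13).
  S_0 = Σ v_i r_i = 4·9 + 3·1 + 4·9 + 1·12 + 1·3 = 90 ≡ 12.
  S_1 = Σ v_i α_i r_i = 4·6·9 + 3·1·1 + 4·9·9 + 1·3·12 + 1·12·3 = 615 ≡ 4.
  α_i^2 mod 13 = [10, 1, 3, 9, 1].
  S_2 = Σ v_i α_i^2 r_i = 4·10·9 + 3·1·1 + 4·3·9 + 1·9·12 + 1·1·3 = 582 ≡ 10.
  S = (12, 4, 10) ≠ 0, so r is not a codeword (an error is present).
Step 3: locate the error. For a single error e at position i, S_ℓ = v_i·e·α_i^ℓ, so α_err = S_1/S_0.
  S_0^{−1} = 12^{−1} = 12 (mod 13), so α_err = 4·12 = 48 ≡ 9 = α_3. Error position i = 3.
  Consistency check: S_2/S_1 = 10·10 = 100 ≡ 9 = α_err ✓ (single-error assumption holds).
Step 4: error magnitude e = S_0/v_3 = S_0·∏_{j≠3}(α_3 − α_j) = 12·10 = 120 ≡ 3 (mod 13).
Step 5: correct position 3: c_3 = r_3 − e = 9 − 3 ≡ 6 (mod 13). Hence c = [9, 1, 6, 12, 3].
  Check: interpolating c through the α_i gives m(x) = 2 + 12·x (degree < 2) with m(α_i) = c_i for every i, so c is indeed a codeword.


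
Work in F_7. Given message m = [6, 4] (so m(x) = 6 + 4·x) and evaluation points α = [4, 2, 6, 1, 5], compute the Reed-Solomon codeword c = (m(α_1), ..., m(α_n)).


c = [1, 0, 2, 3, 5]

Message polynomial: m(x) = 6 + 4·x (mod 7).
For each evaluation point α_i, compute m(α_i) mod 7:
  α_1 = 4: Horner steps 4 → 1, so m(4) = 1.
  α_2 = 2: Horner steps 4 → 0, so m(2) = 0.
  α_3 = 6: Horner steps 4 → 2, so m(6) = 2.
  α_4 = 1: Horner steps 4 → 3, so m(1) = 3.
  α_5 = 5: Horner steps 4 → 5, so m(5) = 5.
Codeword c = [1, 0, 2, 3, 5] ∈ F_7^5.


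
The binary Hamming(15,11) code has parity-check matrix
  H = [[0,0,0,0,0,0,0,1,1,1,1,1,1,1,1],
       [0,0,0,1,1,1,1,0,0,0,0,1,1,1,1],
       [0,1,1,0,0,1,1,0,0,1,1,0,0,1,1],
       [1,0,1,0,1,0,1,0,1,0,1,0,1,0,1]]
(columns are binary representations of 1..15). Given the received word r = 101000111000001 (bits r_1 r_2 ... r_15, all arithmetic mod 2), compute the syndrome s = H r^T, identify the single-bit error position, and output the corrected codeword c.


s = (1, 0, 1, 1)^T, error position = 11, corrected codeword c = 101000111010001

Compute s = H r^T mod 2 one row at a time:
  s_1 = 1 + 1 + 0 + 0 + 0 + 0 + 0 + 1 = 3 ≡ 1 (mod 2).
  s_2 = 0 + 0 + 0 + 1 + 0 + 0 + 0 + 1 = 2 ≡ 0 (mod 2).
  s_3 = 0 + 1 + 0 + 1 + 0 + 0 + 0 + 1 = 3 ≡ 1 (mod 2).
  s_4 = 1 + 1 + 0 + 1 + 1 + 0 + 0 + 1 = 5 ≡ 1 (mod 2).
s = (1, 0, 1, 1)^T — this equals column 11 of H (binary 1011), so error is at position 11.
Correct: flip bit 11 of r = 101000111000001 to get c = 101000111010001.


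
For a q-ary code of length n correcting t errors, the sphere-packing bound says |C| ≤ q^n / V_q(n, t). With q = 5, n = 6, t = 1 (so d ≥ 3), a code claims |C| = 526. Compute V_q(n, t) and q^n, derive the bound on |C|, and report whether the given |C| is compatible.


V_q(n, t) = 25, q^n = 15625, Hamming bound = 625, |C| = 526 ≤ bound (satisfied).

Step 1: Compute V_q(n, t) = Σ_{j=0}^1 C(n, j) (q−1)^j.
  j = 0: C(6,0)·(4)^0 = 1·1 = 1.
  j = 1: C(6,1)·(4)^1 = 6·4 = 24.
  V_q(n, t) = 1 + 24 = 25.
Step 2: q^n = 5^6 = 15625.
Step 3: Hamming bound ⌊q^n / V_q(n,t)⌋ = ⌊15625/25⌋ = 625.
Step 4: Compare |C| = 526 to 625: satisfied.
The claimed |C| lies below the Hamming bound.


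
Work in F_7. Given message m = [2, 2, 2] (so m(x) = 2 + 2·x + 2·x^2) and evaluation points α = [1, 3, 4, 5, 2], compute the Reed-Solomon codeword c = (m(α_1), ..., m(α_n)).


c = [6, 5, 0, 6, 0]

Message polynomial: m(x) = 2 + 2·x + 2·x^2 (mod 7).
For each evaluation point α_i, compute m(α_i) mod 7:
  α_1 = 1: Horner steps 2 → 4 → 6, so m(1) = 6.
  α_2 = 3: Horner steps 2 → 1 → 5, so m(3) = 5.
  α_3 = 4: Horner steps 2 → 3 → 0, so m(4) = 0.
  α_4 = 5: Horner steps 2 → 5 → 6, so m(5) = 6.
  α_5 = 2: Horner steps 2 → 6 → 0, so m(2) = 0.
Codeword c = [6, 5, 0, 6, 0] ∈ F_7^5.


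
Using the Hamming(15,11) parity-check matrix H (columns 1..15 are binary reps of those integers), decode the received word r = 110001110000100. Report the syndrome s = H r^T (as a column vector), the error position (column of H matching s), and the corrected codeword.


s = (0, 1, 1, 1)^T, error position = 7, corrected codeword c = 110001010000100

Compute s = H r^T mod 2 one row at a time:
  s_1 = 1 + 0 + 0 + 0 + 0 + 1 + 0 + 0 = 2 ≡ 0 (mod 2).
  s_2 = 0 + 0 + 1 + 1 + 0 + 1 + 0 + 0 = 3 ≡ 1 (mod 2).
  s_3 = 1 + 0 + 1 + 1 + 0 + 0 + 0 + 0 = 3 ≡ 1 (mod 2).
  s_4 = 1 + 0 + 0 + 1 + 0 + 0 + 1 + 0 = 3 ≡ 1 (mod 2).
s = (0, 1, 1, 1)^T — this equals column 7 of H (binary 0111), so error is at position 7.
Correct: flip bit 7 of r = 110001110000100 to get c = 110001010000100.


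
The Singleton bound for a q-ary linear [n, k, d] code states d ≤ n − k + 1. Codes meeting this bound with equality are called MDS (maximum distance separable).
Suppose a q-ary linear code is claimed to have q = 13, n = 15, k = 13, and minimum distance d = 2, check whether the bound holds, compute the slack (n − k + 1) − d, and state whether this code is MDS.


Singleton RHS = n − k + 1 = 3, slack = 1, bound satisfied, not MDS.

Singleton bound: d ≤ n − k + 1.
Here n = 15, k = 13, so n − k + 1 = 3.
Given d = 2, check d ≤ 3: YES.
Slack = (n − k + 1) − d = 1.
The code is NOT MDS (slack = 1 > 0).
Description: the claimed parameters are [15, 13, 2]_13; such a code would be non-MDS.


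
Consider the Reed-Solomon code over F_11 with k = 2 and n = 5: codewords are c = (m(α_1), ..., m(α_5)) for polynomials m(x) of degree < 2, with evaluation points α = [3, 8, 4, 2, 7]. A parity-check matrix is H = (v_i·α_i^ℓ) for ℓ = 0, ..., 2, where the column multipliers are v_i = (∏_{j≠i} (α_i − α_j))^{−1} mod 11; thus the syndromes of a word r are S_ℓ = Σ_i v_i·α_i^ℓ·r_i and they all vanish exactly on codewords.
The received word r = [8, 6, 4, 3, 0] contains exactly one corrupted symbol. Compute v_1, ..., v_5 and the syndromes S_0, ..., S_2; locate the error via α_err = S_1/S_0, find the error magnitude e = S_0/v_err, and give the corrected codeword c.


S = (5, 4, 1), error at position 1, error magnitude e = 10, c = [9, 6, 4, 3, 0].

Step 1: column multipliers v_i = (∏_{j≠i}(α_i − α_j))^{−1} mod 11.
  i = 1 (α = 3): (3−8)(3−4)(3−2)(3−7) = (−5)·(−1)·1·(−4) = −20 ≡ 2, so v_1 = 2^{−1} = 6 (mod 11).
  i = 2 (α = 8): (8−3)(8−4)(8−2)(8−7) = 5·4·6·1 = 120 ≡ 10, so v_2 = 10^{−1} = 10 (mod 11).
  i = 3 (α = 4): (4−3)(4−8)(4−2)(4−7) = 1·(−4)·2·(−3) = 24 ≡ 2, so v_3 = 2^{−1} = 6 (mod 11).
  i = 4 (α = 2): (2−3)(2−8)(2−4)(2−7) = (−1)·(−6)·(−2)·(−5) = 60 ≡ 5, so v_4 = 5^{−1} = 9 (mod 11).
  i = 5 (α = 7): (7−3)(7−8)(7−4)(7−2) = 4·(−1)·3·5 = −60 ≡ 6, so v_5 = 6^{−1} = 2 (mod 11).
  v = [6, 10, 6, 9, 2].
Step 2: syndromes of r = [8, 6, 4, 3, 0] (all sums mod 11).
  S_0 = Σ v_i r_i = 6·8 + 10·6 + 6·4 + 9·3 + 2·0 = 159 ≡ 5.
  S_1 = Σ v_i α_i r_i = 6·3·8 + 10·8·6 + 6·4·4 + 9·2·3 + 2·7·0 = 774 ≡ 4.
  α_i^2 mod 11 = [9, 9, 5, 4, 5].
  S_2 = Σ v_i α_i^2 r_i = 6·9·8 + 10·9·6 + 6·5·4 + 9·4·3 + 2·5·0 = 1200 ≡ 1.
  S = (5, 4, 1) ≠ 0, so r is not a codeword (an error is present).
Step 3: locate the error. For a single error e at position i, S_ℓ = v_i·e·α_i^ℓ, so α_err = S_1/S_0.
  S_0^{−1} = 5^{−1} = 9 (mod 11), so α_err = 4·9 = 36 ≡ 3 = α_1. Error position i = 1.
  Consistency check: S_2/S_1 = 1·3 = 3 ≡ 3 = α_err ✓ (single-error assumption holds).
Step 4: error magnitude e = S_0/v_1 = S_0·∏_{j≠1}(α_1 − α_j) = 5·2 = 10 ≡ 10 (mod 11).
Step 5: correct position 1: c_1 = r_1 − e = 8 − 10 ≡ 9 (mod 11). Hence c = [9, 6, 4, 3, 0].
  Check: interpolating c through the α_i gives m(x) = 2 + 6·x (degree < 2) with m(α_i) = c_i for every i, so c is indeed a codeword.


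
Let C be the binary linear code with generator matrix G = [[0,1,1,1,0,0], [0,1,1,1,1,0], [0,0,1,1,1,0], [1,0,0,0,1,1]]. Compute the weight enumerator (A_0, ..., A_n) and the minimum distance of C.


Weight distribution: A_0 = 1, A_1 = 2, A_2 = 3, A_3 = 4, A_4 = 3, A_5 = 2, A_6 = 1. Minimum distance d = 1.

Enumerate all 2^4 = 16 messages m ∈ F_2^4.
For each, compute codeword c = mG in F_2^6, then tally its weight.
  m = 0000 → c = 000000, weight = 0.
  m = 1000 → c = 011100, weight = 3.
  m = 0100 → c = 011110, weight = 4.
  m = 1100 → c = 000010, weight = 1.
  m = 0010 → c = 001110, weight = 3.
  m = 1010 → c = 010010, weight = 2.
  m = 0110 → c = 010000, weight = 1.
  m = 1110 → c = 001100, weight = 2.
  m = 0001 → c = 100011, weight = 3.
  m = 1001 → c = 111111, weight = 6.
  m = 0101 → c = 111101, weight = 5.
  m = 1101 → c = 100001, weight = 2.
  m = 0011 → c = 101101, weight = 4.
  m = 1011 → c = 110001, weight = 3.
  m = 0111 → c = 110011, weight = 4.
  m = 1111 → c = 101111, weight = 5.
Tally weights:
  weight 0: 1 codewords.
  weight 1: 2 codewords.
  weight 2: 3 codewords.
  weight 3: 4 codewords.
  weight 4: 3 codewords.
  weight 5: 2 codewords.
  weight 6: 1 codewords.
Minimum distance d = smallest w > 0 with A_w > 0 = 1.
Sanity: Σ A_w = 16 = 2^4 = 16 ✓.


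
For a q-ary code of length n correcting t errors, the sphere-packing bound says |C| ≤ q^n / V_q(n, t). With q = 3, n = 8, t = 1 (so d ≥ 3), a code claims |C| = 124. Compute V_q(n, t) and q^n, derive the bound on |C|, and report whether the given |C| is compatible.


V_q(n, t) = 17, q^n = 6561, Hamming bound = 385, |C| = 124 ≤ bound (satisfied).

Step 1: Compute V_q(n, t) = Σ_{j=0}^1 C(n, j) (q−1)^j.
  j = 0: C(8,0)·(2)^0 = 1·1 = 1.
  j = 1: C(8,1)·(2)^1 = 8·2 = 16.
  V_q(n, t) = 1 + 16 = 17.
Step 2: q^n = 3^8 = 6561.
Step 3: Hamming bound ⌊q^n / V_q(n,t)⌋ = ⌊6561/17⌋ = 385.
Step 4: Compare |C| = 124 to 385: satisfied.
The claimed |C| lies below the Hamming bound.


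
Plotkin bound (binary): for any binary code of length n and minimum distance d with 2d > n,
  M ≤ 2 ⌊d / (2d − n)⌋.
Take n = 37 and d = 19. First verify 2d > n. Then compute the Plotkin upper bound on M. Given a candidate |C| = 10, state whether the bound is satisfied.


Plotkin bound M ≤ 38; given |C| = 10 ≤ bound (satisfied).

Check applicability: 2d = 38, n = 37.
2d − n = 1 > 0, so Plotkin applies.
Compute d/(2d−n) = 19/1 ≈ 19.0000.
⌊d/(2d−n)⌋ = 19.
Plotkin bound: M ≤ 2·19 = 38.
Given |C| = 10, check: satisfied.
This |C| is below the Plotkin bound.


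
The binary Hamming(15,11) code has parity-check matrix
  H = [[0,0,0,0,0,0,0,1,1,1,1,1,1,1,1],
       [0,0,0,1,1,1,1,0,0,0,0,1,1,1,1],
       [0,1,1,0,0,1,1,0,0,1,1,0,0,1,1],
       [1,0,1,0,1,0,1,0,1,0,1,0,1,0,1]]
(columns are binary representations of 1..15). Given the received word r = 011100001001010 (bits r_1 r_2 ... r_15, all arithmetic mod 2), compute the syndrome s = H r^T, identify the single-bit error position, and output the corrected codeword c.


s = (1, 1, 1, 0)^T, error position = 14, corrected codeword c = 011100001001000

Compute s = H r^T mod 2 one row at a time:
  s_1 = 0 + 1 + 0 + 0 + 1 + 0 + 1 + 0 = 3 ≡ 1 (mod 2).
  s_2 = 1 + 0 + 0 + 0 + 1 + 0 + 1 + 0 = 3 ≡ 1 (mod 2).
  s_3 = 1 + 1 + 0 + 0 + 0 + 0 + 1 + 0 = 3 ≡ 1 (mod 2).
  s_4 = 0 + 1 + 0 + 0 + 1 + 0 + 0 + 0 = 2 ≡ 0 (mod 2).
s = (1, 1, 1, 0)^T — this equals column 14 of H (binary 1110), so error is at position 14.
Correct: flip bit 14 of r = 011100001001010 to get c = 011100001001000.


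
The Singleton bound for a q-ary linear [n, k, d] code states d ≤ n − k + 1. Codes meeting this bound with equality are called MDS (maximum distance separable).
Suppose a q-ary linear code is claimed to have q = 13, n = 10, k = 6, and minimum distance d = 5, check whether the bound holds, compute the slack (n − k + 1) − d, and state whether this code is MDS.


Singleton RHS = n − k + 1 = 5, slack = 0, bound satisfied, MDS.

Singleton bound: d ≤ n − k + 1.
Here n = 10, k = 6, so n − k + 1 = 5.
Given d = 5, check d ≤ 5: YES.
Slack = (n − k + 1) − d = 0.
The code is MDS (slack = 0).
Description: the claimed parameters are [10, 6, 5]_13; such a code would be MDS (meets Singleton bound).


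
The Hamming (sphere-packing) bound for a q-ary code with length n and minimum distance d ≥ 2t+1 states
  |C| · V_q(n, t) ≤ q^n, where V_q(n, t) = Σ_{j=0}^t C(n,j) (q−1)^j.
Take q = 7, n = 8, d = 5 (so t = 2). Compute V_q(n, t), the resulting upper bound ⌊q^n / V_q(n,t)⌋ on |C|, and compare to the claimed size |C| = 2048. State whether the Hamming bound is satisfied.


V_q(n, t) = 1057, q^n = 5764801, Hamming bound = 5453, |C| = 2048 ≤ bound (satisfied).

Step 1: Compute V_q(n, t) = Σ_{j=0}^2 C(n, j) (q−1)^j.
  j = 0: C(8,0)·(6)^0 = 1·1 = 1.
  j = 1: C(8,1)·(6)^1 = 8·6 = 48.
  j = 2: C(8,2)·(6)^2 = 28·36 = 1008.
  V_q(n, t) = 1 + 48 + 1008 = 1057.
Step 2: q^n = 7^8 = 5764801.
Step 3: Hamming bound ⌊q^n / V_q(n,t)⌋ = ⌊5764801/1057⌋ = 5453.
Step 4: Compare |C| = 2048 to 5453: satisfied.
The claimed |C| lies below the Hamming bound.


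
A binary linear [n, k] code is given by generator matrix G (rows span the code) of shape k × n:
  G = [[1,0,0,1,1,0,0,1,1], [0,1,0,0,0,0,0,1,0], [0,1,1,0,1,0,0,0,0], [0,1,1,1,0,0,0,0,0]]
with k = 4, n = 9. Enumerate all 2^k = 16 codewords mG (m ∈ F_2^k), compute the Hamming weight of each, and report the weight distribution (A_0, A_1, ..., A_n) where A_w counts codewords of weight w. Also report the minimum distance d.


Weight distribution: A_0 = 1, A_2 = 2, A_3 = 6, A_4 = 3, A_5 = 2, A_6 = 2. Minimum distance d = 2.

Enumerate all 2^4 = 16 messages m ∈ F_2^4.
For each, compute codeword c = mG in F_2^9, then tally its weight.
  m = 0000 → c = 000000000, weight = 0.
  m = 1000 → c = 100110011, weight = 5.
  m = 0100 → c = 010000010, weight = 2.
  m = 1100 → c = 110110001, weight = 5.
  m = 0010 → c = 011010000, weight = 3.
  m = 1010 → c = 111100011, weight = 6.
  m = 0110 → c = 001010010, weight = 3.
  m = 1110 → c = 101100001, weight = 4.
  m = 0001 → c = 011100000, weight = 3.
  m = 1001 → c = 111010011, weight = 6.
  m = 0101 → c = 001100010, weight = 3.
  m = 1101 → c = 101010001, weight = 4.
  m = 0011 → c = 000110000, weight = 2.
  m = 1011 → c = 100000011, weight = 3.
  m = 0111 → c = 010110010, weight = 4.
  m = 1111 → c = 110000001, weight = 3.
Tally weights:
  weight 0: 1 codewords.
  weight 2: 2 codewords.
  weight 3: 6 codewords.
  weight 4: 3 codewords.
  weight 5: 2 codewords.
  weight 6: 2 codewords.
Minimum distance d = smallest w > 0 with A_w > 0 = 2.
Sanity: Σ A_w = 16 = 2^4 = 16 ✓.


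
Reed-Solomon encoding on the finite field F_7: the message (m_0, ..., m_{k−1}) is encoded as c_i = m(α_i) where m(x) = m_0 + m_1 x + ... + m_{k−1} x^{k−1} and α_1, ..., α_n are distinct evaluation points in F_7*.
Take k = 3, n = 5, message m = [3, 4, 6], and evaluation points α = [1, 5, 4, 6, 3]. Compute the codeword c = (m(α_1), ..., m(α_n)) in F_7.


c = [6, 5, 3, 5, 6]

Message polynomial: m(x) = 3 + 4·x + 6·x^2 (mod 7).
For each evaluation point α_i, compute m(α_i) mod 7:
  α_1 = 1: Horner steps 6 → 3 → 6, so m(1) = 6.
  α_2 = 5: Horner steps 6 → 6 → 5, so m(5) = 5.
  α_3 = 4: Horner steps 6 → 0 → 3, so m(4) = 3.
  α_4 = 6: Horner steps 6 → 5 → 5, so m(6) = 5.
  α_5 = 3: Horner steps 6 → 1 → 6, so m(3) = 6.
Codeword c = [6, 5, 3, 5, 6] ∈ F_7^5.


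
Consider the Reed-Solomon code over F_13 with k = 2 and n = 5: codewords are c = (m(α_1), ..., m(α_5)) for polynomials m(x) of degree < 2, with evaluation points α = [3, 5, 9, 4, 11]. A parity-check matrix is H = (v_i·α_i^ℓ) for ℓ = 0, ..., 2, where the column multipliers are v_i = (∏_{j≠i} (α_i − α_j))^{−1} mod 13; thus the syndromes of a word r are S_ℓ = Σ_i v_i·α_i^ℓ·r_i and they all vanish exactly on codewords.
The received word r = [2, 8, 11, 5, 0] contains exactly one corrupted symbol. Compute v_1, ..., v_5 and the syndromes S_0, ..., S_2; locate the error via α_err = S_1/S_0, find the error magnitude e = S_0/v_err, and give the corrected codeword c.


S = (8, 7, 11), error at position 3, error magnitude e = 4, c = [2, 8, 7, 5, 0].

Step 1: column multipliers v_i = (∏_{j≠i}(α_i − α_j))^{−1} mod 13.
  i = 1 (α = 3): (3−5)(3−9)(3−4)(3−11) = (−2)·(−6)·(−1)·(−8) = 96 ≡ 5, so v_1 = 5^{−1} = 8 (mod 13).
  i = 2 (α = 5): (5−3)(5−9)(5−4)(5−11) = 2·(−4)·1·(−6) = 48 ≡ 9, so v_2 = 9^{−1} = 3 (mod 13).
  i = 3 (α = 9): (9−3)(9−5)(9−4)(9−11) = 6·4·5·(−2) = −240 ≡ 7, so v_3 = 7^{−1} = 2 (mod 13).
  i = 4 (α = 4): (4−3)(4−5)(4−9)(4−11) = 1·(−1)·(−5)·(−7) = −35 ≡ 4, so v_4 = 4^{−1} = 10 (mod 13).
  i = 5 (α = 11): (11−3)(11−5)(11−9)(11−4) = 8·6·2·7 = 672 ≡ 9, so v_5 = 9^{−1} = 3 (mod 13).
  v = [8, 3, 2, 10, 3].
Step 2: syndromes of r = [2, 8, 11, 5, 0] (all sums mod 13).
  S_0 = Σ v_i r_i = 8·2 + 3·8 + 2·11 + 10·5 + 3·0 = 112 ≡ 8.
  S_1 = Σ v_i α_i r_i = 8·3·2 + 3·5·8 + 2·9·11 + 10·4·5 + 3·11·0 = 566 ≡ 7.
  α_i^2 mod 13 = [9, 12, 3, 3, 4].
  S_2 = Σ v_i α_i^2 r_i = 8·9·2 + 3·12·8 + 2·3·11 + 10·3·5 + 3·4·0 = 648 ≡ 11.
  S = (8, 7, 11) ≠ 0, so r is not a codeword (an error is present).
Step 3: locate the error. For a single error e at position i, S_ℓ = v_i·e·α_i^ℓ, so α_err = S_1/S_0.
  S_0^{−1} = 8^{−1} = 5 (mod 13), so α_err = 7·5 = 35 ≡ 9 = α_3. Error position i = 3.
  Consistency check: S_2/S_1 = 11·2 = 22 ≡ 9 = α_err ✓ (single-error assumption holds).
Step 4: error magnitude e = S_0/v_3 = S_0·∏_{j≠3}(α_3 − α_j) = 8·7 = 56 ≡ 4 (mod 13).
Step 5: correct position 3: c_3 = r_3 − e = 11 − 4 ≡ 7 (mod 13). Hence c = [2, 8, 7, 5, 0].
  Check: interpolating c through the α_i gives m(x) = 6 + 3·x (degree < 2) with m(α_i) = c_i for every i, so c is indeed a codeword.


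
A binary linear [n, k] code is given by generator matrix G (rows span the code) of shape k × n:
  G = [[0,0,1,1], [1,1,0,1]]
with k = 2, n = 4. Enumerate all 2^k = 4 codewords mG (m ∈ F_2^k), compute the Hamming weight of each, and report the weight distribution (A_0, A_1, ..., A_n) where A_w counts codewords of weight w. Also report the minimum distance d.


Weight distribution: A_0 = 1, A_2 = 1, A_3 = 2. Minimum distance d = 2.

Enumerate all 2^2 = 4 messages m ∈ F_2^2.
For each, compute codeword c = mG in F_2^4, then tally its weight.
  m = 00 → c = 0000, weight = 0.
  m = 10 → c = 0011, weight = 2.
  m = 01 → c = 1101, weight = 3.
  m = 11 → c = 1110, weight = 3.
Tally weights:
  weight 0: 1 codewords.
  weight 2: 1 codewords.
  weight 3: 2 codewords.
Minimum distance d = smallest w > 0 with A_w > 0 = 2.
Sanity: Σ A_w = 4 = 2^2 = 4 ✓.


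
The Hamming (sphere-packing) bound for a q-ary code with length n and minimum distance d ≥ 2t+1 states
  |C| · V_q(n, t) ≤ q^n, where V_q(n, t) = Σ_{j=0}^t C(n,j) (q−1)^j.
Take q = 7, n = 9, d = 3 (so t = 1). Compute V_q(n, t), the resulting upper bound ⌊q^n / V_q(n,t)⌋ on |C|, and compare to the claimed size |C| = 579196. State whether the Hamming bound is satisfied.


V_q(n, t) = 55, q^n = 40353607, Hamming bound = 733701, |C| = 579196 ≤ bound (satisfied).

Step 1: Compute V_q(n, t) = Σ_{j=0}^1 C(n, j) (q−1)^j.
  j = 0: C(9,0)·(6)^0 = 1·1 = 1.
  j = 1: C(9,1)·(6)^1 = 9·6 = 54.
  V_q(n, t) = 1 + 54 = 55.
Step 2: q^n = 7^9 = 40353607.
Step 3: Hamming bound ⌊q^n / V_q(n,t)⌋ = ⌊40353607/55⌋ = 733701.
Step 4: Compare |C| = 579196 to 733701: satisfied.
The claimed |C| lies below the Hamming bound.


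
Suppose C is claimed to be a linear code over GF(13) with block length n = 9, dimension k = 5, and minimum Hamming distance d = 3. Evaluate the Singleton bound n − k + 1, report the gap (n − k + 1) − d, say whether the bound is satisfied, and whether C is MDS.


Singleton RHS = n − k + 1 = 5, slack = 2, bound satisfied, not MDS.

Singleton bound: d ≤ n − k + 1.
Here n = 9, k = 5, so n − k + 1 = 5.
Given d = 3, check d ≤ 5: YES.
Slack = (n − k + 1) − d = 2.
The code is NOT MDS (slack = 2 > 0).
Description: the claimed parameters are [9, 5, 3]_13; such a code would be non-MDS.


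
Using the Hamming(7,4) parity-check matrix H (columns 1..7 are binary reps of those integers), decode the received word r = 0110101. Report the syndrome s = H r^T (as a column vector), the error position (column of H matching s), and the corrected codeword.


s = (0, 1, 1)^T, error position = 3, corrected codeword c = 0100101

Compute s = H r^T mod 2 one row at a time:
  s_1 = 0 + 1 + 0 + 1 = 2 ≡ 0 (mod 2).
  s_2 = 1 + 1 + 0 + 1 = 3 ≡ 1 (mod 2).
  s_3 = 0 + 1 + 1 + 1 = 3 ≡ 1 (mod 2).
s = (0, 1, 1)^T — this equals column 3 of H (binary 011), so error is at position 3.
Correct: flip bit 3 of r = 0110101 to get c = 0100101.


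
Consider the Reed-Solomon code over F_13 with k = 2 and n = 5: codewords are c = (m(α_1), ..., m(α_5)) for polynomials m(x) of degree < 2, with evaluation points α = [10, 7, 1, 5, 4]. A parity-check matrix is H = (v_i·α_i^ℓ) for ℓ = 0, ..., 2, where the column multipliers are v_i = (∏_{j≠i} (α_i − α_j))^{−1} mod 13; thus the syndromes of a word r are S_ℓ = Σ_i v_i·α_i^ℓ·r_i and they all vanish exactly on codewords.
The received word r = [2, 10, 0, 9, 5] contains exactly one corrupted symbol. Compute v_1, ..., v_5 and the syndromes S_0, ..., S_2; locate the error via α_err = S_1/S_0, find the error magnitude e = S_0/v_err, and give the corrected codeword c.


S = (11, 3, 2), error at position 4, error magnitude e = 11, c = [2, 10, 0, 11, 5].

Step 1: column multipliers v_i = (∏_{j≠i}(α_i − α_j))^{−1} mod 13.
  i = 1 (α = 10): (10−7)(10−1)(10−5)(10−4) = 3·9·5·6 = 810 ≡ 4, so v_1 = 4^{−1} = 10 (mod 13).
  i = 2 (α = 7): (7−10)(7−1)(7−5)(7−4) = (−3)·6·2·3 = −108 ≡ 9, so v_2 = 9^{−1} = 3 (mod 13).
  i = 3 (α = 1): (1−10)(1−7)(1−5)(1−4) = (−9)·(−6)·(−4)·(−3) = 648 ≡ 11, so v_3 = 11^{−1} = 6 (mod 13).
  i = 4 (α = 5): (5−10)(5−7)(5−1)(5−4) = (−5)·(−2)·4·1 = 40 ≡ 1, so v_4 = 1^{−1} = 1 (mod 13).
  i = 5 (α = 4): (4−10)(4−7)(4−1)(4−5) = (−6)·(−3)·3·(−1) = −54 ≡ 11, so v_5 = 11^{−1} = 6 (mod 13).
  v = [10, 3, 6, 1, 6].
Step 2: syndromes of r = [2, 10, 0, 9, 5] (all sums mod 13).
  S_0 = Σ v_i r_i = 10·2 + 3·10 + 6·0 + 1·9 + 6·5 = 89 ≡ 11.
  S_1 = Σ v_i α_i r_i = 10·10·2 + 3·7·10 + 6·1·0 + 1·5·9 + 6·4·5 = 575 ≡ 3.
  α_i^2 mod 13 = [9, 10, 1, 12, 3].
  S_2 = Σ v_i α_i^2 r_i = 10·9·2 + 3·10·10 + 6·1·0 + 1·12·9 + 6·3·5 = 678 ≡ 2.
  S = (11, 3, 2) ≠ 0, so r is not a codeword (an error is present).
Step 3: locate the error. For a single error e at position i, S_ℓ = v_i·e·α_i^ℓ, so α_err = S_1/S_0.
  S_0^{−1} = 11^{−1} = 6 (mod 13), so α_err = 3·6 = 18 ≡ 5 = α_4. Error position i = 4.
  Consistency check: S_2/S_1 = 2·9 = 18 ≡ 5 = α_err ✓ (single-error assumption holds).
Step 4: error magnitude e = S_0/v_4 = S_0·∏_{j≠4}(α_4 − α_j) = 11·1 = 11 ≡ 11 (mod 13).
Step 5: correct position 4: c_4 = r_4 − e = 9 − 11 ≡ 11 (mod 13). Hence c = [2, 10, 0, 11, 5].
  Check: interpolating c through the α_i gives m(x) = 7 + 6·x (degree < 2) with m(α_i) = c_i for every i, so c is indeed a codeword.


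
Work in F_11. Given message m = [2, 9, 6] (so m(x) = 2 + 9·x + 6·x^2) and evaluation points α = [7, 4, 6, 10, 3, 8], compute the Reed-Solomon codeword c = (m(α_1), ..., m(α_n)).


c = [7, 2, 8, 10, 6, 7]

Message polynomial: m(x) = 2 + 9·x + 6·x^2 (mod 11).
For each evaluation point α_i, compute m(α_i) mod 11:
  α_1 = 7: Horner steps 6 → 7 → 7, so m(7) = 7.
  α_2 = 4: Horner steps 6 → 0 → 2, so m(4) = 2.
  α_3 = 6: Horner steps 6 → 1 → 8, so m(6) = 8.
  α_4 = 10: Horner steps 6 → 3 → 10, so m(10) = 10.
  α_5 = 3: Horner steps 6 → 5 → 6, so m(3) = 6.
  α_6 = 8: Horner steps 6 → 2 → 7, so m(8) = 7.
Codeword c = [7, 2, 8, 10, 6, 7] ∈ F_11^6.


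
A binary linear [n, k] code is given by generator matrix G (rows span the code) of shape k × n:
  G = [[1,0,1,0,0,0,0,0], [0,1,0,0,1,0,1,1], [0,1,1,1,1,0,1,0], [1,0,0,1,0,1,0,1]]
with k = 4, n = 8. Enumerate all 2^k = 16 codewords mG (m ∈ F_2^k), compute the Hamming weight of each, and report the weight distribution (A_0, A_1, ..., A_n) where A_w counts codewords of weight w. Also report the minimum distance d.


Weight distribution: A_0 = 1, A_1 = 1, A_2 = 1, A_3 = 3, A_4 = 3, A_5 = 3, A_6 = 3, A_7 = 1. Minimum distance d = 1.

Enumerate all 2^4 = 16 messages m ∈ F_2^4.
For each, compute codeword c = mG in F_2^8, then tally its weight.
  m = 0000 → c = 00000000, weight = 0.
  m = 1000 → c = 10100000, weight = 2.
  m = 0100 → c = 01001011, weight = 4.
  m = 1100 → c = 11101011, weight = 6.
  m = 0010 → c = 01111010, weight = 5.
  m = 1010 → c = 11011010, weight = 5.
  m = 0110 → c = 00110001, weight = 3.
  m = 1110 → c = 10010001, weight = 3.
  m = 0001 → c = 10010101, weight = 4.
  m = 1001 → c = 00110101, weight = 4.
  m = 0101 → c = 11011110, weight = 6.
  m = 1101 → c = 01111110, weight = 6.
  m = 0011 → c = 11101111, weight = 7.
  m = 1011 → c = 01001111, weight = 5.
  m = 0111 → c = 10100100, weight = 3.
  m = 1111 → c = 00000100, weight = 1.
Tally weights:
  weight 0: 1 codewords.
  weight 1: 1 codewords.
  weight 2: 1 codewords.
  weight 3: 3 codewords.
  weight 4: 3 codewords.
  weight 5: 3 codewords.
  weight 6: 3 codewords.
  weight 7: 1 codewords.
Minimum distance d = smallest w > 0 with A_w > 0 = 1.
Sanity: Σ A_w = 16 = 2^4 = 16 ✓.


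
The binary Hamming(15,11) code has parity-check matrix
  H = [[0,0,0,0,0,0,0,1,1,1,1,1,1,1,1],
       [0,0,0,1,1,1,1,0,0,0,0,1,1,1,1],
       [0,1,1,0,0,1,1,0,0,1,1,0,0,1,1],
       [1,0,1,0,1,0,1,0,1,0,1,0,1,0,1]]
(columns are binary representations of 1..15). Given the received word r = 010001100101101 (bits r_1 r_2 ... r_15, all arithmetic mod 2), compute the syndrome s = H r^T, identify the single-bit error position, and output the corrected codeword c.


s = (0, 1, 1, 1)^T, error position = 7, corrected codeword c = 010001000101101

Compute s = H r^T mod 2 one row at a time:
  s_1 = 0 + 0 + 1 + 0 + 1 + 1 + 0 + 1 = 4 ≡ 0 (mod 2).
  s_2 = 0 + 0 + 1 + 1 + 1 + 1 + 0 + 1 = 5 ≡ 1 (mod 2).
  s_3 = 1 + 0 + 1 + 1 + 1 + 0 + 0 + 1 = 5 ≡ 1 (mod 2).
  s_4 = 0 + 0 + 0 + 1 + 0 + 0 + 1 + 1 = 3 ≡ 1 (mod 2).
s = (0, 1, 1, 1)^T — this equals column 7 of H (binary 0111), so error is at position 7.
Correct: flip bit 7 of r = 010001100101101 to get c = 010001000101101.


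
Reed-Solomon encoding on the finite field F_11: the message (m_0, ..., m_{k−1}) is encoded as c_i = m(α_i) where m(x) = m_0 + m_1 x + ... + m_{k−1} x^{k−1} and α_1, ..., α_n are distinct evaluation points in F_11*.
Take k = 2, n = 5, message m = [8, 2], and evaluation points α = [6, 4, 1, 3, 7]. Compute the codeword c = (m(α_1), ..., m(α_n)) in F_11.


c = [9, 5, 10, 3, 0]

Message polynomial: m(x) = 8 + 2·x (mod 11).
For each evaluation point α_i, compute m(α_i) mod 11:
  α_1 = 6: Horner steps 2 → 9, so m(6) = 9.
  α_2 = 4: Horner steps 2 → 5, so m(4) = 5.
  α_3 = 1: Horner steps 2 → 10, so m(1) = 10.
  α_4 = 3: Horner steps 2 → 3, so m(3) = 3.
  α_5 = 7: Horner steps 2 → 0, so m(7) = 0.
Codeword c = [9, 5, 10, 3, 0] ∈ F_11^5.


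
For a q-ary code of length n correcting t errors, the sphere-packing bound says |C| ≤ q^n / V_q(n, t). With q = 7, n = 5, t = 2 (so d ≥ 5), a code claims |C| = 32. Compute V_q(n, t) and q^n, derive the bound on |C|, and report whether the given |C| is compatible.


V_q(n, t) = 391, q^n = 16807, Hamming bound = 42, |C| = 32 ≤ bound (satisfied).

Step 1: Compute V_q(n, t) = Σ_{j=0}^2 C(n, j) (q−1)^j.
  j = 0: C(5,0)·(6)^0 = 1·1 = 1.
  j = 1: C(5,1)·(6)^1 = 5·6 = 30.
  j = 2: C(5,2)·(6)^2 = 10·36 = 360.
  V_q(n, t) = 1 + 30 + 360 = 391.
Step 2: q^n = 7^5 = 16807.
Step 3: Hamming bound ⌊q^n / V_q(n,t)⌋ = ⌊16807/391⌋ = 42.
Step 4: Compare |C| = 32 to 42: satisfied.
The claimed |C| lies below the Hamming bound.


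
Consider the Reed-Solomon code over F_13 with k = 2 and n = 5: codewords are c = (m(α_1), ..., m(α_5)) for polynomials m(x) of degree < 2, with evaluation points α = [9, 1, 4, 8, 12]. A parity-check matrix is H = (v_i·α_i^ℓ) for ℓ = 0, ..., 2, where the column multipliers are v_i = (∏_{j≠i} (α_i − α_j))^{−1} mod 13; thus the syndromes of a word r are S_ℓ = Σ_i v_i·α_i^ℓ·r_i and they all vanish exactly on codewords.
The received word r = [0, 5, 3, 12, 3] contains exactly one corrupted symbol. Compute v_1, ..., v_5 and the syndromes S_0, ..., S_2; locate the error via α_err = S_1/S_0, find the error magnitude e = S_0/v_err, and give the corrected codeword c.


S = (8, 6, 11), error at position 3, error magnitude e = 8, c = [0, 5, 8, 12, 3].

Step 1: column multipliers v_i = (∏_{j≠i}(α_i − α_j))^{−1} mod 13.
  i = 1 (α = 9): (9−1)(9−4)(9−8)(9−12) = 8·5·1·(−3) = −120 ≡ 10, so v_1 = 10^{−1} = 4 (mod 13).
  i = 2 (α = 1): (1−9)(1−4)(1−8)(1−12) = (−8)·(−3)·(−7)·(−11) = 1848 ≡ 2, so v_2 = 2^{−1} = 7 (mod 13).
  i = 3 (α = 4): (4−9)(4−1)(4−8)(4−12) = (−5)·3·(−4)·(−8) = −480 ≡ 1, so v_3 = 1^{−1} = 1 (mod 13).
  i = 4 (α = 8): (8−9)(8−1)(8−4)(8−12) = (−1)·7·4·(−4) = 112 ≡ 8, so v_4 = 8^{−1} = 5 (mod 13).
  i = 5 (α = 12): (12−9)(12−1)(12−4)(12−8) = 3·11·8·4 = 1056 ≡ 3, so v_5 = 3^{−1} = 9 (mod 13).
  v = [4, 7, 1, 5, 9].
Step 2: syndromes of r = [0, 5, 3, 12, 3] (all sums mod 13).
  S_0 = Σ v_i r_i = 4·0 + 7·5 + 1·3 + 5·12 + 9·3 = 125 ≡ 8.
  S_1 = Σ v_i α_i r_i = 4·9·0 + 7·1·5 + 1·4·3 + 5·8·12 + 9·12·3 = 851 ≡ 6.
  α_i^2 mod 13 = [3, 1, 3, 12, 1].
  S_2 = Σ v_i α_i^2 r_i = 4·3·0 + 7·1·5 + 1·3·3 + 5·12·12 + 9·1·3 = 791 ≡ 11.
  S = (8, 6, 11) ≠ 0, so r is not a codeword (an error is present).
Step 3: locate the error. For a single error e at position i, S_ℓ = v_i·e·α_i^ℓ, so α_err = S_1/S_0.
  S_0^{−1} = 8^{−1} = 5 (mod 13), so α_err = 6·5 = 30 ≡ 4 = α_3. Error position i = 3.
  Consistency check: S_2/S_1 = 11·11 = 121 ≡ 4 = α_err ✓ (single-error assumption holds).
Step 4: error magnitude e = S_0/v_3 = S_0·∏_{j≠3}(α_3 − α_j) = 8·1 = 8 ≡ 8 (mod 13).
Step 5: correct position 3: c_3 = r_3 − e = 3 − 8 ≡ 8 (mod 13). Hence c = [0, 5, 8, 12, 3].
  Check: interpolating c through the α_i gives m(x) = 4 + 1·x (degree < 2) with m(α_i) = c_i for every i, so c is indeed a codeword.


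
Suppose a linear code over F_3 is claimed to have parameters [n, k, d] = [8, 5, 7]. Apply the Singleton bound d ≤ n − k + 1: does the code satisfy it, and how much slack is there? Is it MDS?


Singleton RHS = n − k + 1 = 4, slack = -3, bound violated (no such code; not MDS).

Singleton bound: d ≤ n − k + 1.
Here n = 8, k = 5, so n − k + 1 = 4.
Given d = 7, check d ≤ 4: NO.
Slack = (n − k + 1) − d = -3.
The slack is negative: d = 7 exceeds n − k + 1 = 4 by 3, so the Singleton bound is violated and no linear [8, 5, 7]_3 code can exist. In particular it is not MDS (MDS requires d = n − k + 1 exactly).
Description: the claimed parameters are [8, 5, 7]_3; such a code would be impossible (violates the Singleton bound).


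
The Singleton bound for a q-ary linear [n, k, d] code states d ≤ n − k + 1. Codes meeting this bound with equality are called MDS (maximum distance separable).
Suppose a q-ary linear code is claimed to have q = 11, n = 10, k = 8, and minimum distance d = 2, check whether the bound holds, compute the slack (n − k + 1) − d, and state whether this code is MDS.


Singleton RHS = n − k + 1 = 3, slack = 1, bound satisfied, not MDS.

Singleton bound: d ≤ n − k + 1.
Here n = 10, k = 8, so n − k + 1 = 3.
Given d = 2, check d ≤ 3: YES.
Slack = (n − k + 1) − d = 1.
The code is NOT MDS (slack = 1 > 0).
Description: the claimed parameters are [10, 8, 2]_11; such a code would be non-MDS.


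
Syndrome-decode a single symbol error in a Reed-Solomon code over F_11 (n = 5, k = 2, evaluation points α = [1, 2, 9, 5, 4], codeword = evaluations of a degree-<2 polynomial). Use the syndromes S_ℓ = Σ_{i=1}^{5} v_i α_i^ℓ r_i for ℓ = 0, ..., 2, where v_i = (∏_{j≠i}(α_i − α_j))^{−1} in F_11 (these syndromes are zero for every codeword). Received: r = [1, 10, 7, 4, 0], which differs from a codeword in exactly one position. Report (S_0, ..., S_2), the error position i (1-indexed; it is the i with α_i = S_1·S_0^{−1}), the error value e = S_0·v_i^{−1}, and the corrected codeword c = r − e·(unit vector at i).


S = (2, 8, 10), error at position 5, error magnitude e = 5, c = [1, 10, 7, 4, 6].

Step 1: column multipliers v_i = (∏_{j≠i}(α_i − α_j))^{−1} mod 11.
  i = 1 (α = 1): (1−2)(1−9)(1−5)(1−4) = (−1)·(−8)·(−4)·(−3) = 96 ≡ 8, so v_1 = 8^{−1} = 7 (mod 11).
  i = 2 (α = 2): (2−1)(2−9)(2−5)(2−4) = 1·(−7)·(−3)·(−2) = −42 ≡ 2, so v_2 = 2^{−1} = 6 (mod 11).
  i = 3 (α = 9): (9−1)(9−2)(9−5)(9−4) = 8·7·4·5 = 1120 ≡ 9, so v_3 = 9^{−1} = 5 (mod 11).
  i = 4 (α = 5): (5−1)(5−2)(5−9)(5−4) = 4·3·(−4)·1 = −48 ≡ 7, so v_4 = 7^{−1} = 8 (mod 11).
  i = 5 (α = 4): (4−1)(4−2)(4−9)(4−5) = 3·2·(−5)·(−1) = 30 ≡ 8, so v_5 = 8^{−1} = 7 (mod 11).
  v = [7, 6, 5, 8, 7].
Step 2: syndromes of r = [1, 10, 7, 4, 0] (all sums mod 11).
  S_0 = Σ v_i r_i = 7·1 + 6·10 + 5·7 + 8·4 + 7·0 = 134 ≡ 2.
  S_1 = Σ v_i α_i r_i = 7·1·1 + 6·2·10 + 5·9·7 + 8·5·4 + 7·4·0 = 602 ≡ 8.
  α_i^2 mod 11 = [1, 4, 4, 3, 5].
  S_2 = Σ v_i α_i^2 r_i = 7·1·1 + 6·4·10 + 5·4·7 + 8·3·4 + 7·5·0 = 483 ≡ 10.
  S = (2, 8, 10) ≠ 0, so r is not a codeword (an error is present).
Step 3: locate the error. For a single error e at position i, S_ℓ = v_i·e·α_i^ℓ, so α_err = S_1/S_0.
  S_0^{−1} = 2^{−1} = 6 (mod 11), so α_err = 8·6 = 48 ≡ 4 = α_5. Error position i = 5.
  Consistency check: S_2/S_1 = 10·7 = 70 ≡ 4 = α_err ✓ (single-error assumption holds).
Step 4: error magnitude e = S_0/v_5 = S_0·∏_{j≠5}(α_5 − α_j) = 2·8 = 16 ≡ 5 (mod 11).
Step 5: correct position 5: c_5 = r_5 − e = 0 − 5 ≡ 6 (mod 11). Hence c = [1, 10, 7, 4, 6].
  Check: interpolating c through the α_i gives m(x) = 3 + 9·x (degree < 2) with m(α_i) = c_i for every i, so c is indeed a codeword.


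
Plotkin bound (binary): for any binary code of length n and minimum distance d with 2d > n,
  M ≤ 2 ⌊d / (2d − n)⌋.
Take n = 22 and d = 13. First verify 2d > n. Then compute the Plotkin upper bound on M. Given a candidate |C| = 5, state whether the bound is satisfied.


Plotkin bound M ≤ 6; given |C| = 5 ≤ bound (satisfied).

Check applicability: 2d = 26, n = 22.
2d − n = 4 > 0, so Plotkin applies.
Compute d/(2d−n) = 13/4 ≈ 3.2500.
⌊d/(2d−n)⌋ = 3.
Plotkin bound: M ≤ 2·3 = 6.
Given |C| = 5, check: satisfied.
This |C| is below the Plotkin bound.


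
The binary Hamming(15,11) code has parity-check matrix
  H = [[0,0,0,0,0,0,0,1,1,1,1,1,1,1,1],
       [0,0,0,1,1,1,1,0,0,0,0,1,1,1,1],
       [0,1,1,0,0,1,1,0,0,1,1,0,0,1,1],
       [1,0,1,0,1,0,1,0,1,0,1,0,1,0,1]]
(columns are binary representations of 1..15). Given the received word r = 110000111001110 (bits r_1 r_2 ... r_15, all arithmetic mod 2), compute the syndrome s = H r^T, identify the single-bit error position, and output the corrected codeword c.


s = (1, 0, 1, 0)^T, error position = 10, corrected codeword c = 110000111101110

Compute s = H r^T mod 2 one row at a time:
  s_1 = 1 + 1 + 0 + 0 + 1 + 1 + 1 + 0 = 5 ≡ 1 (mod 2).
  s_2 = 0 + 0 + 0 + 1 + 1 + 1 + 1 + 0 = 4 ≡ 0 (mod 2).
  s_3 = 1 + 0 + 0 + 1 + 0 + 0 + 1 + 0 = 3 ≡ 1 (mod 2).
  s_4 = 1 + 0 + 0 + 1 + 1 + 0 + 1 + 0 = 4 ≡ 0 (mod 2).
s = (1, 0, 1, 0)^T — this equals column 10 of H (binary 1010), so error is at position 10.
Correct: flip bit 10 of r = 110000111001110 to get c = 110000111101110.


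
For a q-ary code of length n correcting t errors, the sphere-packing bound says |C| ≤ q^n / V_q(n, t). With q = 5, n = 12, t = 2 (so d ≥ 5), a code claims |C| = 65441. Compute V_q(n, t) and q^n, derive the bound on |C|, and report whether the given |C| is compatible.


V_q(n, t) = 1105, q^n = 244140625, Hamming bound = 220941, |C| = 65441 ≤ bound (satisfied).

Step 1: Compute V_q(n, t) = Σ_{j=0}^2 C(n, j) (q−1)^j.
  j = 0: C(12,0)·(4)^0 = 1·1 = 1.
  j = 1: C(12,1)·(4)^1 = 12·4 = 48.
  j = 2: C(12,2)·(4)^2 = 66·16 = 1056.
  V_q(n, t) = 1 + 48 + 1056 = 1105.
Step 2: q^n = 5^12 = 244140625.
Step 3: Hamming bound ⌊q^n / V_q(n,t)⌋ = ⌊244140625/1105⌋ = 220941.
Step 4: Compare |C| = 65441 to 220941: satisfied.
The claimed |C| lies below the Hamming bound.
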